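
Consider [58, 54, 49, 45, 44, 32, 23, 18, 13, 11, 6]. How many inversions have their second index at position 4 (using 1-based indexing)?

The element at index 4 is 45.
Elements before it: 58, 54, 49
Those larger than 45: 58, 54, 49

3 such elements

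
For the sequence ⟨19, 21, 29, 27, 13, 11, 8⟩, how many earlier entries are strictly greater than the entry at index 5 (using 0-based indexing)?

The element at index 5 is 11.
Elements before it: 19, 21, 29, 27, 13
Those larger than 11: 19, 21, 29, 27, 13

5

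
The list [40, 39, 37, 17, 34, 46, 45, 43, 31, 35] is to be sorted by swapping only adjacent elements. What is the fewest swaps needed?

25 swaps

The minimum number of adjacent swaps to sort an array equals its inversion count, since every such swap removes exactly one inversion.
Count inversions — for each element, later elements that are smaller:
40: 39, 37, 17, 34, 31, 35 → 6
39: 37, 17, 34, 31, 35 → 5
37: 17, 34, 31, 35 → 4
17: none → 0
34: 31 → 1
46: 45, 43, 31, 35 → 4
45: 43, 31, 35 → 3
43: 31, 35 → 2
31: none → 0
35: none → 0
Total inversions: 6 + 5 + 4 + 0 + 1 + 4 + 3 + 2 + 0 + 0 = 25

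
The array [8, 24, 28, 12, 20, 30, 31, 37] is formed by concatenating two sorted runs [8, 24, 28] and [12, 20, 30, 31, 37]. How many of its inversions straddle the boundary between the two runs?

4 cross-inversions

For each element r of the right run, count left-run elements greater than r:
r = 12: 24, 28 → 2
r = 20: 24, 28 → 2
r = 30: none → 0
r = 31: none → 0
r = 37: none → 0
Cross-inversions: 2 + 2 + 0 + 0 + 0 = 4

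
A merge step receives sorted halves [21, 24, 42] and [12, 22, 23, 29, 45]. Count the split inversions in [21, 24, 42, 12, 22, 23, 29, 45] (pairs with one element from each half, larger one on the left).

8

Count, for every r in R, how many entries of L exceed r:
r = 12: 21, 24, 42 → 3
r = 22: 24, 42 → 2
r = 23: 24, 42 → 2
r = 29: 42 → 1
r = 45: none → 0
Cross-inversions: 3 + 2 + 2 + 1 + 0 = 8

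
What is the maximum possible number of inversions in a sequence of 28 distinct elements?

The maximum occurs when the array is in strictly decreasing order: every one of the C(28, 2) pairs is inverted.
C(28, 2) = 28·27/2 = 378

378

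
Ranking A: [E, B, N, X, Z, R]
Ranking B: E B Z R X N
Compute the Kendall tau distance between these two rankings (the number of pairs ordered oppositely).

Assign each item its position (1..6) in the first ordering, then rewrite the second ordering as that position sequence:
positions: E→1, B→2, N→3, X→4, Z→5, R→6
second ordering as positions: [1, 2, 5, 6, 4, 3]
Discordant pairs = inversions in this position sequence.
1: 0
2: 0
5: 4, 3 → 2
6: 4, 3 → 2
4: 3 → 1
3: 0
Total: 0 + 0 + 2 + 2 + 1 + 0 = 5

5 discordant pairs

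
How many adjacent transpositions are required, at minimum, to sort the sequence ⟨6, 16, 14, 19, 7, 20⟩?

Swaps: 4

Minimum adjacent swaps = number of inversions (each swap of adjacent out-of-order elements removes one inversion and no swap can remove more).
Count inversions — for each element, later elements that are smaller:
6: none → 0
16: 14, 7 → 2
14: 7 → 1
19: 7 → 1
7: none → 0
20: none → 0
Total inversions: 0 + 2 + 1 + 1 + 0 + 0 = 4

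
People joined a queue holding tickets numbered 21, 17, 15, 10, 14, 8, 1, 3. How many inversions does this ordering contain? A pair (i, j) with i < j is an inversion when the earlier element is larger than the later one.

26 inversions

Count, for each position, how many later elements it exceeds:
21 → 17, 15, 10, 14, 8, 1, 3 → 7
17 → 15, 10, 14, 8, 1, 3 → 6
15 → 10, 14, 8, 1, 3 → 5
10 → 8, 1, 3 → 3
14 → 8, 1, 3 → 3
8 → 1, 3 → 2
1 → none → 0
3 → none → 0
Sum: 7 + 6 + 5 + 3 + 3 + 2 + 0 + 0 = 26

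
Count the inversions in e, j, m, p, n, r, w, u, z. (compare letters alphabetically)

2

Element-by-element contributions:
e: 0
j: 0
m: 0
p: 1
n: 0
r: 0
w: 1
u: 0
z: 0
Sum: 0 + 0 + 0 + 1 + 0 + 0 + 1 + 0 + 0 = 2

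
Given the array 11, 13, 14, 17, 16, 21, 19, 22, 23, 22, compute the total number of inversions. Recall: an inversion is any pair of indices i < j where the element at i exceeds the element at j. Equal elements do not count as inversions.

3 out-of-order pairs

Count, for each position, how many later elements it exceeds:
11 → none → 0
13 → none → 0
14 → none → 0
17 → 16 → 1
16 → none → 0
21 → 19 → 1
19 → none → 0
22 → none → 0
23 → 22 → 1
22 → none → 0
Sum: 0 + 0 + 0 + 1 + 0 + 1 + 0 + 0 + 1 + 0 = 3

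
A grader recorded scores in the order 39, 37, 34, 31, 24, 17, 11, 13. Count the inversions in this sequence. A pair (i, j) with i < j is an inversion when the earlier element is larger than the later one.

Element-by-element contributions:
39: 7
37: 6
34: 5
31: 4
24: 3
17: 2
11: 0
13: 0
Sum: 7 + 6 + 5 + 4 + 3 + 2 + 0 + 0 = 27

27 inversions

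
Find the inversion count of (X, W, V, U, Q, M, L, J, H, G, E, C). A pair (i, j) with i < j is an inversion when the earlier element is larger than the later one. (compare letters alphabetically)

Inversions: 66

For each element, count later entries that are smaller:
X: 11
W: 10
V: 9
U: 8
Q: 7
M: 6
L: 5
J: 4
H: 3
G: 2
E: 1
C: 0
Sum: 11 + 10 + 9 + 8 + 7 + 6 + 5 + 4 + 3 + 2 + 1 + 0 = 66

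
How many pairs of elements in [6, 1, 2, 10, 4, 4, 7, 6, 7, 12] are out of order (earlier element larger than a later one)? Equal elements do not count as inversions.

10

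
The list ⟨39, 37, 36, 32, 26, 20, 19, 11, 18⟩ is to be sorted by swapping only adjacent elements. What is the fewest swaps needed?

35 adjacent swaps

Each adjacent swap fixes exactly one inversion, so the minimum swap count equals the number of inversions.
Count inversions — for each element, later elements that are smaller:
39: 37, 36, 32, 26, 20, 19, 11, 18 → 8
37: 36, 32, 26, 20, 19, 11, 18 → 7
36: 32, 26, 20, 19, 11, 18 → 6
32: 26, 20, 19, 11, 18 → 5
26: 20, 19, 11, 18 → 4
20: 19, 11, 18 → 3
19: 11, 18 → 2
11: none → 0
18: none → 0
Total inversions: 8 + 7 + 6 + 5 + 4 + 3 + 2 + 0 + 0 = 35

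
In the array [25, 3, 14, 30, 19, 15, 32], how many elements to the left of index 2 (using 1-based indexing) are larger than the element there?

The element at index 2 is 3.
Elements before it: 25
Those larger than 3: 25

1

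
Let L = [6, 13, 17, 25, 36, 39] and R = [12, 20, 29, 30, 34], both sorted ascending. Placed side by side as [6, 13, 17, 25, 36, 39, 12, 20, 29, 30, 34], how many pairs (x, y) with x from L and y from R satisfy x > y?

14 cross-inversions

Take each right-half value and tally the left-half values above it:
r = 12: 13, 17, 25, 36, 39 → 5
r = 20: 25, 36, 39 → 3
r = 29: 36, 39 → 2
r = 30: 36, 39 → 2
r = 34: 36, 39 → 2
Cross-inversions: 5 + 3 + 2 + 2 + 2 = 14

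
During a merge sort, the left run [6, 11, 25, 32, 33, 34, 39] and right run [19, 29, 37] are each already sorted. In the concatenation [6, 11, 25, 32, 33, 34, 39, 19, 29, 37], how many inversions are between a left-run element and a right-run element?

Take each right-half value and tally the left-half values above it:
r = 19: 25, 32, 33, 34, 39 → 5
r = 29: 32, 33, 34, 39 → 4
r = 37: 39 → 1
Cross-inversions: 5 + 4 + 1 = 10

10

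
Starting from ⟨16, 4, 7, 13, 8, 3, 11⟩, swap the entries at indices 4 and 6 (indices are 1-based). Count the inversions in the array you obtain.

Inversions: 9

Positions 4 and 6 hold 13 and 3; after swapping, the array is [16, 4, 7, 3, 8, 13, 11].
Count, for each position, how many later elements it exceeds:
16: 6
4: 1
7: 1
3: 0
8: 0
13: 1
11: 0
Sum: 6 + 1 + 1 + 0 + 0 + 1 + 0 = 9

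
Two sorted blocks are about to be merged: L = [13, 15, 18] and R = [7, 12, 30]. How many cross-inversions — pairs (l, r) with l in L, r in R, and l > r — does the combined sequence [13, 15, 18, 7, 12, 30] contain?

6 cross-inversions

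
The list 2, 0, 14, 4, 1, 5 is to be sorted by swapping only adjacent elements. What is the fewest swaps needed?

6

The minimum number of adjacent swaps to sort an array equals its inversion count, since every such swap removes exactly one inversion.
Count inversions — for each element, later elements that are smaller:
2: 0, 1 → 2
0: none → 0
14: 4, 1, 5 → 3
4: 1 → 1
1: none → 0
5: none → 0
Total inversions: 2 + 0 + 3 + 1 + 0 + 0 = 6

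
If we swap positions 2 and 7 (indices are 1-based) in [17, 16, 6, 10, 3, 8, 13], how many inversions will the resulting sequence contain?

Inversions: 13

Positions 2 and 7 hold 16 and 13; after swapping, the array is [17, 13, 6, 10, 3, 8, 16].
For each element, count later entries that are smaller:
17 → 13, 6, 10, 3, 8, 16 → 6
13 → 6, 10, 3, 8 → 4
6 → 3 → 1
10 → 3, 8 → 2
3 → none → 0
8 → none → 0
16 → none → 0
Sum: 6 + 4 + 1 + 2 + 0 + 0 + 0 = 13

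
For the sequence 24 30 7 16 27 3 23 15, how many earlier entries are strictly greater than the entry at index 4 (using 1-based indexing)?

The element at index 4 is 16.
Elements before it: 24, 30, 7
Those larger than 16: 24, 30

2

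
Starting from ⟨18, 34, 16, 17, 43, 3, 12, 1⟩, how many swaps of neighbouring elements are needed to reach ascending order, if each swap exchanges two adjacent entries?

Swaps: 21

The minimum number of adjacent swaps to sort an array equals its inversion count, since every such swap removes exactly one inversion.
Count inversions — for each element, later elements that are smaller:
18: 16, 17, 3, 12, 1 → 5
34: 16, 17, 3, 12, 1 → 5
16: 3, 12, 1 → 3
17: 3, 12, 1 → 3
43: 3, 12, 1 → 3
3: 1 → 1
12: 1 → 1
1: none → 0
Total inversions: 5 + 5 + 3 + 3 + 3 + 1 + 1 + 0 = 21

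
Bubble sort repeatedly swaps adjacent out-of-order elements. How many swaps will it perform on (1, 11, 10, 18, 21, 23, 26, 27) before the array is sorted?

1 swap

The minimum number of adjacent swaps to sort an array equals its inversion count, since every such swap removes exactly one inversion.
Count inversions — for each element, later elements that are smaller:
1: none → 0
11: 10 → 1
10: none → 0
18: none → 0
21: none → 0
23: none → 0
26: none → 0
27: none → 0
Total inversions: 0 + 1 + 0 + 0 + 0 + 0 + 0 + 0 = 1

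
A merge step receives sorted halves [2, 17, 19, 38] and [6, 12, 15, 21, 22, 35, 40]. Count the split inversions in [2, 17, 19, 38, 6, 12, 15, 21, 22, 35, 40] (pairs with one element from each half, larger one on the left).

12

Take each right-half value and tally the left-half values above it:
r = 6: 17, 19, 38 → 3
r = 12: 17, 19, 38 → 3
r = 15: 17, 19, 38 → 3
r = 21: 38 → 1
r = 22: 38 → 1
r = 35: 38 → 1
r = 40: none → 0
Cross-inversions: 3 + 3 + 3 + 1 + 1 + 1 + 0 = 12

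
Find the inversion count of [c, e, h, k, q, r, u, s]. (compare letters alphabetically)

Sweep left to right; for each value list the smaller values that follow it:
c: 0
e: 0
h: 0
k: 0
q: 0
r: 0
u: 1
s: 0
Sum: 0 + 0 + 0 + 0 + 0 + 0 + 1 + 0 = 1

1 out-of-order pair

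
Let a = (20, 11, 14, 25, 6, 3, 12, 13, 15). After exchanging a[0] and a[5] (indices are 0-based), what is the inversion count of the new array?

12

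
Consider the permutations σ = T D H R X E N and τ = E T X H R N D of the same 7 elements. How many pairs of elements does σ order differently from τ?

There are 11 discordant pairs.

Assign each item its position (1..7) in the first ordering, then rewrite the second ordering as that position sequence:
positions: T→1, D→2, H→3, R→4, X→5, E→6, N→7
second ordering as positions: [6, 1, 5, 3, 4, 7, 2]
Discordant pairs = inversions in this position sequence.
6: 1, 5, 3, 4, 2 → 5
1: 0
5: 3, 4, 2 → 3
3: 2 → 1
4: 2 → 1
7: 2 → 1
2: 0
Total: 5 + 0 + 3 + 1 + 1 + 1 + 0 = 11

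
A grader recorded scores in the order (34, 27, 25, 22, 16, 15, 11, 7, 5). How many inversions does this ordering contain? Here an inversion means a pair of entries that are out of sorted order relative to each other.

Count, for each position, how many later elements it exceeds:
34: 8
27: 7
25: 6
22: 5
16: 4
15: 3
11: 2
7: 1
5: 0
Sum: 8 + 7 + 6 + 5 + 4 + 3 + 2 + 1 + 0 = 36

36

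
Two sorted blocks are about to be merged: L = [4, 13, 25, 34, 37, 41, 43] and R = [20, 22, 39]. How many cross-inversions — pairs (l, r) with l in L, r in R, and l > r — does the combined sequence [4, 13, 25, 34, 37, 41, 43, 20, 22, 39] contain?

For each element r of the right run, count left-run elements greater than r:
r = 20: 25, 34, 37, 41, 43 → 5
r = 22: 25, 34, 37, 41, 43 → 5
r = 39: 41, 43 → 2
Cross-inversions: 5 + 5 + 2 = 12

12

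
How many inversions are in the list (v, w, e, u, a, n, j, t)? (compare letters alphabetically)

Element-by-element contributions:
v: 6
w: 6
e: 1
u: 4
a: 0
n: 1
j: 0
t: 0
Sum: 6 + 6 + 1 + 4 + 0 + 1 + 0 + 0 = 18

There are 18 inversions.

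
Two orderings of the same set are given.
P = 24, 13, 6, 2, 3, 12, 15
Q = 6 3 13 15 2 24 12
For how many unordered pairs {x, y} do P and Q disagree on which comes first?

10 disagreeing pairs

Assign each item its position (1..7) in the first ordering, then rewrite the second ordering as that position sequence:
positions: 24→1, 13→2, 6→3, 2→4, 3→5, 12→6, 15→7
second ordering as positions: [3, 5, 2, 7, 4, 1, 6]
Discordant pairs = inversions in this position sequence.
3: 2, 1 → 2
5: 2, 4, 1 → 3
2: 1 → 1
7: 4, 1, 6 → 3
4: 1 → 1
1: 0
6: 0
Total: 2 + 3 + 1 + 3 + 1 + 0 + 0 = 10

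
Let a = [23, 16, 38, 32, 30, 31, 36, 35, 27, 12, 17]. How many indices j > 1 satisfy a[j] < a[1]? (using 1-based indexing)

3 such elements

The element at index 1 is 23.
Elements after it: 16, 38, 32, 30, 31, 36, 35, 27, 12, 17
Those smaller than 23: 16, 12, 17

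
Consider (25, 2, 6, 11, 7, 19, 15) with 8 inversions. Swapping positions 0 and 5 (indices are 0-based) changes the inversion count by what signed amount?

-1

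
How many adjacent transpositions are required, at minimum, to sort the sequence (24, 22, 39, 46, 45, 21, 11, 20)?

The minimum number of adjacent swaps to sort an array equals its inversion count, since every such swap removes exactly one inversion.
Count inversions — for each element, later elements that are smaller:
24: 22, 21, 11, 20 → 4
22: 21, 11, 20 → 3
39: 21, 11, 20 → 3
46: 45, 21, 11, 20 → 4
45: 21, 11, 20 → 3
21: 11, 20 → 2
11: none → 0
20: none → 0
Total inversions: 4 + 3 + 3 + 4 + 3 + 2 + 0 + 0 = 19

19 swaps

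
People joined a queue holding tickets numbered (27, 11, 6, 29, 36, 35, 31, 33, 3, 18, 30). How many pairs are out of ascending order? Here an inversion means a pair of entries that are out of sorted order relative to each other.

For each element, count later entries that are smaller:
27: 4
11: 2
6: 1
29: 2
36: 6
35: 5
31: 3
33: 3
3: 0
18: 0
30: 0
Sum: 4 + 2 + 1 + 2 + 6 + 5 + 3 + 3 + 0 + 0 + 0 = 26

26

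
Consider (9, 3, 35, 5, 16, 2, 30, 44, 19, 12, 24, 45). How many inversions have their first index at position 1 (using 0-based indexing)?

1 such element

The element at index 1 is 3.
Elements after it: 35, 5, 16, 2, 30, 44, 19, 12, 24, 45
Those smaller than 3: 2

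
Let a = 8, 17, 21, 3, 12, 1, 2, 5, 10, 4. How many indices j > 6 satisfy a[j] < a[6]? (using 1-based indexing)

0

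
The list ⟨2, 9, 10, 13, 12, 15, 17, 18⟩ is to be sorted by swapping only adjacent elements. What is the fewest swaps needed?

Minimum adjacent swaps = number of inversions (each swap of adjacent out-of-order elements removes one inversion and no swap can remove more).
Count inversions — for each element, later elements that are smaller:
2: none → 0
9: none → 0
10: none → 0
13: 12 → 1
12: none → 0
15: none → 0
17: none → 0
18: none → 0
Total inversions: 0 + 0 + 0 + 1 + 0 + 0 + 0 + 0 = 1

1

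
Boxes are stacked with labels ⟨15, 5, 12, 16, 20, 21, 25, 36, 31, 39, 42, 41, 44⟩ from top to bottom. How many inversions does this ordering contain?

Element-by-element contributions:
15 → 5, 12 → 2
5 → none → 0
12 → none → 0
16 → none → 0
20 → none → 0
21 → none → 0
25 → none → 0
36 → 31 → 1
31 → none → 0
39 → none → 0
42 → 41 → 1
41 → none → 0
44 → none → 0
Sum: 2 + 0 + 0 + 0 + 0 + 0 + 0 + 1 + 0 + 0 + 1 + 0 + 0 = 4

4 out-of-order pairs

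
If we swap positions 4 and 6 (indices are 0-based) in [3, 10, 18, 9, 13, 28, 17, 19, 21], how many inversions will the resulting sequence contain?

8 inversions

Positions 4 and 6 hold 13 and 17; after swapping, the array is [3, 10, 18, 9, 17, 28, 13, 19, 21].
For each element, count later entries that are smaller:
3 → none → 0
10 → 9 → 1
18 → 9, 17, 13 → 3
9 → none → 0
17 → 13 → 1
28 → 13, 19, 21 → 3
13 → none → 0
19 → none → 0
21 → none → 0
Sum: 0 + 1 + 3 + 0 + 1 + 3 + 0 + 0 + 0 = 8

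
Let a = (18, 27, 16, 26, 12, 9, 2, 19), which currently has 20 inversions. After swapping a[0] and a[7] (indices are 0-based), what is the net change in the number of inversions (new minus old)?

Positions 0 and 7 hold 18 and 19; after swapping, the array is [19, 27, 16, 26, 12, 9, 2, 18].
For each element, count later entries that are smaller:
19 → 16, 12, 9, 2, 18 → 5
27 → 16, 26, 12, 9, 2, 18 → 6
16 → 12, 9, 2 → 3
26 → 12, 9, 2, 18 → 4
12 → 9, 2 → 2
9 → 2 → 1
2 → none → 0
18 → none → 0
Sum: 5 + 6 + 3 + 4 + 2 + 1 + 0 + 0 = 21
Change: 21 − 20 = +1

+1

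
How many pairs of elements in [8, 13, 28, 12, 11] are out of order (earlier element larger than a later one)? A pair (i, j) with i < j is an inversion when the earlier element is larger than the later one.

Element-by-element contributions:
8: 0
13: 2
28: 2
12: 1
11: 0
Sum: 0 + 2 + 2 + 1 + 0 = 5

5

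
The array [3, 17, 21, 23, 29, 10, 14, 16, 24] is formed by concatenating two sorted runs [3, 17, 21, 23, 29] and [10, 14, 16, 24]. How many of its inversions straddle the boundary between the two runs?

Take each right-half value and tally the left-half values above it:
r = 10: 17, 21, 23, 29 → 4
r = 14: 17, 21, 23, 29 → 4
r = 16: 17, 21, 23, 29 → 4
r = 24: 29 → 1
Cross-inversions: 4 + 4 + 4 + 1 = 13

13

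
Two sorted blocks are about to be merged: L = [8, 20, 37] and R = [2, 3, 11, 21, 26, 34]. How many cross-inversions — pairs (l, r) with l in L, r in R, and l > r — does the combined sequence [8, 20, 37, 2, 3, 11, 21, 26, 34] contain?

For each element r of the right run, count left-run elements greater than r:
r = 2: 8, 20, 37 → 3
r = 3: 8, 20, 37 → 3
r = 11: 20, 37 → 2
r = 21: 37 → 1
r = 26: 37 → 1
r = 34: 37 → 1
Cross-inversions: 3 + 3 + 2 + 1 + 1 + 1 = 11

11 cross-inversions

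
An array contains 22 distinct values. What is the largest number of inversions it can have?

231 inversions

A reversed (strictly descending) arrangement makes every pair an inversion, giving C(22, 2) inversions.
C(22, 2) = 22·21/2 = 231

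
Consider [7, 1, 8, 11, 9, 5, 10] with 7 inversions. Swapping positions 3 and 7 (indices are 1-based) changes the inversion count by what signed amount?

Positions 3 and 7 hold 8 and 10; after swapping, the array is [7, 1, 10, 11, 9, 5, 8].
Sweep left to right; for each value list the smaller values that follow it:
7 → 1, 5 → 2
1 → none → 0
10 → 9, 5, 8 → 3
11 → 9, 5, 8 → 3
9 → 5, 8 → 2
5 → none → 0
8 → none → 0
Sum: 2 + 0 + 3 + 3 + 2 + 0 + 0 = 10
Change: 10 − 7 = +3

+3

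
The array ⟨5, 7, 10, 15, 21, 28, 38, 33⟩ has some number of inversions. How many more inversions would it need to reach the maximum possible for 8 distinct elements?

27

Maximum inversions for 8 distinct elements is C(8, 2) = 8·7/2 = 28.
Current inversions — for each element, count later smaller elements:
5: 0
7: 0
10: 0
15: 0
21: 0
28: 0
38: 1
33: 0
Current total: 0 + 0 + 0 + 0 + 0 + 0 + 1 + 0 = 1
Shortfall: 28 − 1 = 27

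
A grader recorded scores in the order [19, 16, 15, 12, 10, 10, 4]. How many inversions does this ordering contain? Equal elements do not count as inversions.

Sweep left to right; for each value list the smaller values that follow it:
19: 6
16: 5
15: 4
12: 3
10: 1
10: 1
4: 0
Sum: 6 + 5 + 4 + 3 + 1 + 1 + 0 = 20

20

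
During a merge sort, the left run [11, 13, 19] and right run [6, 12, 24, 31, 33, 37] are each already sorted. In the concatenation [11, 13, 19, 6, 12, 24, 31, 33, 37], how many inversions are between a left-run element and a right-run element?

5

For each element r of the right run, count left-run elements greater than r:
r = 6: 11, 13, 19 → 3
r = 12: 13, 19 → 2
r = 24: none → 0
r = 31: none → 0
r = 33: none → 0
r = 37: none → 0
Cross-inversions: 3 + 2 + 0 + 0 + 0 + 0 = 5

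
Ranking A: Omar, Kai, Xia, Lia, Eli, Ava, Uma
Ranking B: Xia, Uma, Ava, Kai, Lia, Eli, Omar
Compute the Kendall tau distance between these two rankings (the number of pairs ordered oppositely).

14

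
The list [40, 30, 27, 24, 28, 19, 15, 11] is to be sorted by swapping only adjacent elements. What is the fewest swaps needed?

Adjacent swaps: 26

The minimum number of adjacent swaps to sort an array equals its inversion count, since every such swap removes exactly one inversion.
Count inversions — for each element, later elements that are smaller:
40: 30, 27, 24, 28, 19, 15, 11 → 7
30: 27, 24, 28, 19, 15, 11 → 6
27: 24, 19, 15, 11 → 4
24: 19, 15, 11 → 3
28: 19, 15, 11 → 3
19: 15, 11 → 2
15: 11 → 1
11: none → 0
Total inversions: 7 + 6 + 4 + 3 + 3 + 2 + 1 + 0 = 26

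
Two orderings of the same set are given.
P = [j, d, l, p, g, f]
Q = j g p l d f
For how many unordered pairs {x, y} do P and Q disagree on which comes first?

Assign each item its position (1..6) in the first ordering, then rewrite the second ordering as that position sequence:
positions: j→1, d→2, l→3, p→4, g→5, f→6
second ordering as positions: [1, 5, 4, 3, 2, 6]
Discordant pairs = inversions in this position sequence.
1: 0
5: 4, 3, 2 → 3
4: 3, 2 → 2
3: 2 → 1
2: 0
6: 0
Total: 0 + 3 + 2 + 1 + 0 + 0 = 6

6 disagreeing pairs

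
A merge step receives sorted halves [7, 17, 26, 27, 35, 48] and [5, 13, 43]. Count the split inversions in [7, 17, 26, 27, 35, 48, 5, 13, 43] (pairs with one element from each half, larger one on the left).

12

Count, for every r in R, how many entries of L exceed r:
r = 5: 7, 17, 26, 27, 35, 48 → 6
r = 13: 17, 26, 27, 35, 48 → 5
r = 43: 48 → 1
Cross-inversions: 6 + 5 + 1 = 12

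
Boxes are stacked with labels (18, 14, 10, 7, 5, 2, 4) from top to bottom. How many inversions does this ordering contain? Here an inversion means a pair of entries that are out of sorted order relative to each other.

Inversions: 20

Element-by-element contributions:
18: 6
14: 5
10: 4
7: 3
5: 2
2: 0
4: 0
Sum: 6 + 5 + 4 + 3 + 2 + 0 + 0 = 20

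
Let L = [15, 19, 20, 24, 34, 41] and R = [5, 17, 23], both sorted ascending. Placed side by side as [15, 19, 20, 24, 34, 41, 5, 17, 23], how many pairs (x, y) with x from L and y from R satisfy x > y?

14

For each element r of the right run, count left-run elements greater than r:
r = 5: 15, 19, 20, 24, 34, 41 → 6
r = 17: 19, 20, 24, 34, 41 → 5
r = 23: 24, 34, 41 → 3
Cross-inversions: 6 + 5 + 3 = 14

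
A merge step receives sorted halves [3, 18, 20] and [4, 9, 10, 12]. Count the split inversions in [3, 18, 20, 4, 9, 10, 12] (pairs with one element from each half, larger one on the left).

8

Take each right-half value and tally the left-half values above it:
r = 4: 18, 20 → 2
r = 9: 18, 20 → 2
r = 10: 18, 20 → 2
r = 12: 18, 20 → 2
Cross-inversions: 2 + 2 + 2 + 2 = 8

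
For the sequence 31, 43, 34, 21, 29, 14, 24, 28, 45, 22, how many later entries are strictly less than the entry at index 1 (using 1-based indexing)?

6

The element at index 1 is 31.
Elements after it: 43, 34, 21, 29, 14, 24, 28, 45, 22
Those smaller than 31: 21, 29, 14, 24, 28, 22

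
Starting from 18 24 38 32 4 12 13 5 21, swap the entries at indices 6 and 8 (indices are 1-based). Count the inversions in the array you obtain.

21

Positions 6 and 8 hold 12 and 5; after swapping, the array is [18, 24, 38, 32, 4, 5, 13, 12, 21].
Element-by-element contributions:
18 → 4, 5, 13, 12 → 4
24 → 4, 5, 13, 12, 21 → 5
38 → 32, 4, 5, 13, 12, 21 → 6
32 → 4, 5, 13, 12, 21 → 5
4 → none → 0
5 → none → 0
13 → 12 → 1
12 → none → 0
21 → none → 0
Sum: 4 + 5 + 6 + 5 + 0 + 0 + 1 + 0 + 0 = 21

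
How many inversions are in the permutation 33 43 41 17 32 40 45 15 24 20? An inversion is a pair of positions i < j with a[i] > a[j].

29

Sweep left to right; for each value list the smaller values that follow it:
33 → 17, 32, 15, 24, 20 → 5
43 → 41, 17, 32, 40, 15, 24, 20 → 7
41 → 17, 32, 40, 15, 24, 20 → 6
17 → 15 → 1
32 → 15, 24, 20 → 3
40 → 15, 24, 20 → 3
45 → 15, 24, 20 → 3
15 → none → 0
24 → 20 → 1
20 → none → 0
Sum: 5 + 7 + 6 + 1 + 3 + 3 + 3 + 0 + 1 + 0 = 29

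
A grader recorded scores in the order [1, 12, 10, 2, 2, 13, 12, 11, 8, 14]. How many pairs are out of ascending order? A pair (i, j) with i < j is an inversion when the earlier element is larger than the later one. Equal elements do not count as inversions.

Element-by-element contributions:
1: 0
12: 5
10: 3
2: 0
2: 0
13: 3
12: 2
11: 1
8: 0
14: 0
Sum: 0 + 5 + 3 + 0 + 0 + 3 + 2 + 1 + 0 + 0 = 14

14 inversions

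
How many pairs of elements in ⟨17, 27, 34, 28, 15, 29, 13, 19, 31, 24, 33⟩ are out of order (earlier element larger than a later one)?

23 inversions

Sweep left to right; for each value list the smaller values that follow it:
17: 2
27: 4
34: 8
28: 4
15: 1
29: 3
13: 0
19: 0
31: 1
24: 0
33: 0
Sum: 2 + 4 + 8 + 4 + 1 + 3 + 0 + 0 + 1 + 0 + 0 = 23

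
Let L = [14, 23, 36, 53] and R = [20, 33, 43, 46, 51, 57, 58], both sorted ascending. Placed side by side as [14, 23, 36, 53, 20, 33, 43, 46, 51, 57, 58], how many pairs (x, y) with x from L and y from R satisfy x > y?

Count, for every r in R, how many entries of L exceed r:
r = 20: 23, 36, 53 → 3
r = 33: 36, 53 → 2
r = 43: 53 → 1
r = 46: 53 → 1
r = 51: 53 → 1
r = 57: none → 0
r = 58: none → 0
Cross-inversions: 3 + 2 + 1 + 1 + 1 + 0 + 0 = 8

8 split inversions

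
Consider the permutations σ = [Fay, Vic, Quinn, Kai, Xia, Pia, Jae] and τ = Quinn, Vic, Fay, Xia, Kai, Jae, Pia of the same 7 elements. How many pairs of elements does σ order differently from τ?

Assign each item its position (1..7) in the first ordering, then rewrite the second ordering as that position sequence:
positions: Fay→1, Vic→2, Quinn→3, Kai→4, Xia→5, Pia→6, Jae→7
second ordering as positions: [3, 2, 1, 5, 4, 7, 6]
Discordant pairs = inversions in this position sequence.
3: 2, 1 → 2
2: 1 → 1
1: 0
5: 4 → 1
4: 0
7: 6 → 1
6: 0
Total: 2 + 1 + 0 + 1 + 0 + 1 + 0 = 5

5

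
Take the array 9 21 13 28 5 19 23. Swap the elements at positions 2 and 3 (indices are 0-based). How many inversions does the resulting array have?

Positions 2 and 3 hold 13 and 28; after swapping, the array is [9, 21, 28, 13, 5, 19, 23].
For each element, count later entries that are smaller:
9: 1
21: 3
28: 4
13: 1
5: 0
19: 0
23: 0
Sum: 1 + 3 + 4 + 1 + 0 + 0 + 0 = 9

9 inversions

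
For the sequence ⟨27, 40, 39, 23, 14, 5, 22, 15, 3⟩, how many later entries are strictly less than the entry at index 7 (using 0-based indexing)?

1 such element

The element at index 7 is 15.
Elements after it: 3
Those smaller than 15: 3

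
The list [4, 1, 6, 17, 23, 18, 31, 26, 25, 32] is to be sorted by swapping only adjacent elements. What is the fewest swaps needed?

Swaps: 5

The minimum number of adjacent swaps to sort an array equals its inversion count, since every such swap removes exactly one inversion.
Count inversions — for each element, later elements that are smaller:
4: 1 → 1
1: none → 0
6: none → 0
17: none → 0
23: 18 → 1
18: none → 0
31: 26, 25 → 2
26: 25 → 1
25: none → 0
32: none → 0
Total inversions: 1 + 0 + 0 + 0 + 1 + 0 + 2 + 1 + 0 + 0 = 5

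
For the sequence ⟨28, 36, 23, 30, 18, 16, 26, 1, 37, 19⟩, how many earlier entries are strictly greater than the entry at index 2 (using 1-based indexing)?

0

The element at index 2 is 36.
Elements before it: 28
None of them are larger than 36.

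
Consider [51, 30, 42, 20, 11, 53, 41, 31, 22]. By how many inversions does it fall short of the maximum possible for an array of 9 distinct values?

Maximum inversions for 9 distinct elements is C(9, 2) = 9·8/2 = 36.
Current inversions — for each element, count later smaller elements:
51: 7
30: 3
42: 5
20: 1
11: 0
53: 3
41: 2
31: 1
22: 0
Current total: 7 + 3 + 5 + 1 + 0 + 3 + 2 + 1 + 0 = 22
Shortfall: 36 − 22 = 14

14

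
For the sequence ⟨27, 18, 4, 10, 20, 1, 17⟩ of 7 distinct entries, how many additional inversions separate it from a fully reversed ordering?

Maximum inversions for 7 distinct elements is C(7, 2) = 7·6/2 = 21.
Current inversions — for each element, count later smaller elements:
27: 6
18: 4
4: 1
10: 1
20: 2
1: 0
17: 0
Current total: 6 + 4 + 1 + 1 + 2 + 0 + 0 = 14
Shortfall: 21 − 14 = 7

7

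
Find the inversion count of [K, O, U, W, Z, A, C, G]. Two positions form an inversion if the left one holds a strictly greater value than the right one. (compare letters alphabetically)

Element-by-element contributions:
K: 3
O: 3
U: 3
W: 3
Z: 3
A: 0
C: 0
G: 0
Sum: 3 + 3 + 3 + 3 + 3 + 0 + 0 + 0 = 15

15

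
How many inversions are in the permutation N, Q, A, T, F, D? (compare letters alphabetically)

9 inversions

For each element, count later entries that are smaller:
N: 3
Q: 3
A: 0
T: 2
F: 1
D: 0
Sum: 3 + 3 + 0 + 2 + 1 + 0 = 9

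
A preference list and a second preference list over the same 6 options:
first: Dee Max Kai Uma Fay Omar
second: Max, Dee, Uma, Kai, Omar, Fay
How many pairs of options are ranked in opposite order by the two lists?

Assign each item its position (1..6) in the first ordering, then rewrite the second ordering as that position sequence:
positions: Dee→1, Max→2, Kai→3, Uma→4, Fay→5, Omar→6
second ordering as positions: [2, 1, 4, 3, 6, 5]
Discordant pairs = inversions in this position sequence.
2: 1 → 1
1: 0
4: 3 → 1
3: 0
6: 5 → 1
5: 0
Total: 1 + 0 + 1 + 0 + 1 + 0 = 3

3 pairs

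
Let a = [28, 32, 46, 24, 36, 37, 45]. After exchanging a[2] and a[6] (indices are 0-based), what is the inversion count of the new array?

Inversions: 5

Positions 2 and 6 hold 46 and 45; after swapping, the array is [28, 32, 45, 24, 36, 37, 46].
Count, for each position, how many later elements it exceeds:
28 → 24 → 1
32 → 24 → 1
45 → 24, 36, 37 → 3
24 → none → 0
36 → none → 0
37 → none → 0
46 → none → 0
Sum: 1 + 1 + 3 + 0 + 0 + 0 + 0 = 5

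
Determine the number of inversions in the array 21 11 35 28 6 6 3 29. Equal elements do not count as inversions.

17

Count, for each position, how many later elements it exceeds:
21 → 11, 6, 6, 3 → 4
11 → 6, 6, 3 → 3
35 → 28, 6, 6, 3, 29 → 5
28 → 6, 6, 3 → 3
6 → 3 → 1
6 → 3 → 1
3 → none → 0
29 → none → 0
Sum: 4 + 3 + 5 + 3 + 1 + 1 + 0 + 0 = 17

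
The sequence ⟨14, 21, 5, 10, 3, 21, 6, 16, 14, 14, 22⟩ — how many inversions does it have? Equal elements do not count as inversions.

20 inversions

Sweep left to right; for each value list the smaller values that follow it:
14: 4
21: 7
5: 1
10: 2
3: 0
21: 4
6: 0
16: 2
14: 0
14: 0
22: 0
Sum: 4 + 7 + 1 + 2 + 0 + 4 + 0 + 2 + 0 + 0 + 0 = 20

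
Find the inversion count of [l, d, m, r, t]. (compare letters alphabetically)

Out-of-order index pairs (0-indexed):
(0,1): l > d
That's 1 pair.

There is 1 out-of-order pair.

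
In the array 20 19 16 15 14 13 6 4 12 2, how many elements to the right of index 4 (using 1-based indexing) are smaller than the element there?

6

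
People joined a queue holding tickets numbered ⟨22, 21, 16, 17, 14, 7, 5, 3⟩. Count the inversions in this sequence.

For each element, count later entries that are smaller:
22 → 21, 16, 17, 14, 7, 5, 3 → 7
21 → 16, 17, 14, 7, 5, 3 → 6
16 → 14, 7, 5, 3 → 4
17 → 14, 7, 5, 3 → 4
14 → 7, 5, 3 → 3
7 → 5, 3 → 2
5 → 3 → 1
3 → none → 0
Sum: 7 + 6 + 4 + 4 + 3 + 2 + 1 + 0 = 27

27 inversions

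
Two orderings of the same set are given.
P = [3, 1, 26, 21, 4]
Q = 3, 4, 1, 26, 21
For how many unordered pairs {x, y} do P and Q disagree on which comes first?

Assign each item its position (1..5) in the first ordering, then rewrite the second ordering as that position sequence:
positions: 3→1, 1→2, 26→3, 21→4, 4→5
second ordering as positions: [1, 5, 2, 3, 4]
Discordant pairs = inversions in this position sequence.
1: 0
5: 2, 3, 4 → 3
2: 0
3: 0
4: 0
Total: 0 + 3 + 0 + 0 + 0 = 3

3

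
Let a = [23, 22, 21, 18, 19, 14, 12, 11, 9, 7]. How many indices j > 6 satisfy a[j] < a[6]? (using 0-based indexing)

3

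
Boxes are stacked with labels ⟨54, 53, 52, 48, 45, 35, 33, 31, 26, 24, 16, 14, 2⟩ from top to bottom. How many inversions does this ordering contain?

Count, for each position, how many later elements it exceeds:
54: 12
53: 11
52: 10
48: 9
45: 8
35: 7
33: 6
31: 5
26: 4
24: 3
16: 2
14: 1
2: 0
Sum: 12 + 11 + 10 + 9 + 8 + 7 + 6 + 5 + 4 + 3 + 2 + 1 + 0 = 78

78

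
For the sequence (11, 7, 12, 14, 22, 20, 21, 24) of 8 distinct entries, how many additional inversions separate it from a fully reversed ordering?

Maximum inversions for 8 distinct elements is C(8, 2) = 8·7/2 = 28.
Current inversions — for each element, count later smaller elements:
11: 1
7: 0
12: 0
14: 0
22: 2
20: 0
21: 0
24: 0
Current total: 1 + 0 + 0 + 0 + 2 + 0 + 0 + 0 = 3
Shortfall: 28 − 3 = 25

25 inversions short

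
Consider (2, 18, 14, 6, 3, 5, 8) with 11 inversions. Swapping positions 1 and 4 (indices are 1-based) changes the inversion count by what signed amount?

Positions 1 and 4 hold 2 and 6; after swapping, the array is [6, 18, 14, 2, 3, 5, 8].
Sweep left to right; for each value list the smaller values that follow it:
6: 3
18: 5
14: 4
2: 0
3: 0
5: 0
8: 0
Sum: 3 + 5 + 4 + 0 + 0 + 0 + 0 = 12
Change: 12 − 11 = +1

+1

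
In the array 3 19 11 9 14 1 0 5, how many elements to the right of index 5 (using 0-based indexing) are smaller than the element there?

1

The element at index 5 is 1.
Elements after it: 0, 5
Those smaller than 1: 0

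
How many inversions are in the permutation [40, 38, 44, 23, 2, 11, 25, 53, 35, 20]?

26 inversions

Element-by-element contributions:
40 → 38, 23, 2, 11, 25, 35, 20 → 7
38 → 23, 2, 11, 25, 35, 20 → 6
44 → 23, 2, 11, 25, 35, 20 → 6
23 → 2, 11, 20 → 3
2 → none → 0
11 → none → 0
25 → 20 → 1
53 → 35, 20 → 2
35 → 20 → 1
20 → none → 0
Sum: 7 + 6 + 6 + 3 + 0 + 0 + 1 + 2 + 1 + 0 = 26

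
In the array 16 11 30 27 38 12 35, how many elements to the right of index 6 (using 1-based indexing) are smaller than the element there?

The element at index 6 is 12.
Elements after it: 35
None of them are smaller than 12.

0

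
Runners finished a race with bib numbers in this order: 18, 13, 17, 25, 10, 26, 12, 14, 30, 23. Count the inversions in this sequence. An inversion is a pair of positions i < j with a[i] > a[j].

Count, for each position, how many later elements it exceeds:
18: 5
13: 2
17: 3
25: 4
10: 0
26: 3
12: 0
14: 0
30: 1
23: 0
Sum: 5 + 2 + 3 + 4 + 0 + 3 + 0 + 0 + 1 + 0 = 18

18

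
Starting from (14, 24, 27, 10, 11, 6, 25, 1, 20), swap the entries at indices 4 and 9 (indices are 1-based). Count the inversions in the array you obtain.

25 inversions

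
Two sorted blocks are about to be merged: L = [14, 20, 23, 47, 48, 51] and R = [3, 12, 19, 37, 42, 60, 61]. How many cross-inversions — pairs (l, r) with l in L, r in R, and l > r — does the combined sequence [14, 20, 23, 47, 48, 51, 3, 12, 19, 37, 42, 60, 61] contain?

For each element r of the right run, count left-run elements greater than r:
r = 3: 14, 20, 23, 47, 48, 51 → 6
r = 12: 14, 20, 23, 47, 48, 51 → 6
r = 19: 20, 23, 47, 48, 51 → 5
r = 37: 47, 48, 51 → 3
r = 42: 47, 48, 51 → 3
r = 60: none → 0
r = 61: none → 0
Cross-inversions: 6 + 6 + 5 + 3 + 3 + 0 + 0 = 23

23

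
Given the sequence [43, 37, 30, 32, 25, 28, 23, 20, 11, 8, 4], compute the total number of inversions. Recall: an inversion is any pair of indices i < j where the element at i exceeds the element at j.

53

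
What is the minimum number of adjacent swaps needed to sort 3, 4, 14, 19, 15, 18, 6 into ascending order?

The minimum number of adjacent swaps to sort an array equals its inversion count, since every such swap removes exactly one inversion.
Count inversions — for each element, later elements that are smaller:
3: none → 0
4: none → 0
14: 6 → 1
19: 15, 18, 6 → 3
15: 6 → 1
18: 6 → 1
6: none → 0
Total inversions: 0 + 0 + 1 + 3 + 1 + 1 + 0 = 6

6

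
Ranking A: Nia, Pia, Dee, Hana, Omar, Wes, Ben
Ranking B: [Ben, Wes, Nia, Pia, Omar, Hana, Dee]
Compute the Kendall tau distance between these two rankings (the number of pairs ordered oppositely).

Assign each item its position (1..7) in the first ordering, then rewrite the second ordering as that position sequence:
positions: Nia→1, Pia→2, Dee→3, Hana→4, Omar→5, Wes→6, Ben→7
second ordering as positions: [7, 6, 1, 2, 5, 4, 3]
Discordant pairs = inversions in this position sequence.
7: 6, 1, 2, 5, 4, 3 → 6
6: 1, 2, 5, 4, 3 → 5
1: 0
2: 0
5: 4, 3 → 2
4: 3 → 1
3: 0
Total: 6 + 5 + 0 + 0 + 2 + 1 + 0 = 14

14 discordant pairs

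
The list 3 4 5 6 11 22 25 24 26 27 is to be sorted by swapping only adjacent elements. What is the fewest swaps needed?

1

Minimum adjacent swaps = number of inversions (each swap of adjacent out-of-order elements removes one inversion and no swap can remove more).
Count inversions — for each element, later elements that are smaller:
3: none → 0
4: none → 0
5: none → 0
6: none → 0
11: none → 0
22: none → 0
25: 24 → 1
24: none → 0
26: none → 0
27: none → 0
Total inversions: 0 + 0 + 0 + 0 + 0 + 0 + 1 + 0 + 0 + 0 = 1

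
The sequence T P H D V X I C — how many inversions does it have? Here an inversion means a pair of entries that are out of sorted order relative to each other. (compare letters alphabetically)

For each element, count later entries that are smaller:
T → P, H, D, I, C → 5
P → H, D, I, C → 4
H → D, C → 2
D → C → 1
V → I, C → 2
X → I, C → 2
I → C → 1
C → none → 0
Sum: 5 + 4 + 2 + 1 + 2 + 2 + 1 + 0 = 17

17 inversions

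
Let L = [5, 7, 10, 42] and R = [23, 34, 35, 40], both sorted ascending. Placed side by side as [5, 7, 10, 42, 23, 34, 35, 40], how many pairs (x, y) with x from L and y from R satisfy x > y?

Count, for every r in R, how many entries of L exceed r:
r = 23: 42 → 1
r = 34: 42 → 1
r = 35: 42 → 1
r = 40: 42 → 1
Cross-inversions: 1 + 1 + 1 + 1 = 4

4 cross-inversions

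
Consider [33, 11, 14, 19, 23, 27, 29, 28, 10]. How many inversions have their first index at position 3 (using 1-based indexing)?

The element at index 3 is 14.
Elements after it: 19, 23, 27, 29, 28, 10
Those smaller than 14: 10

1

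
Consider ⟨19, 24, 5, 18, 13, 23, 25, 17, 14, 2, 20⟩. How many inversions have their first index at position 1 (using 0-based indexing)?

8

The element at index 1 is 24.
Elements after it: 5, 18, 13, 23, 25, 17, 14, 2, 20
Those smaller than 24: 5, 18, 13, 23, 17, 14, 2, 20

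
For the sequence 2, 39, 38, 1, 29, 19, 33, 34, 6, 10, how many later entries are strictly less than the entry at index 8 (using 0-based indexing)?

The element at index 8 is 6.
Elements after it: 10
None of them are smaller than 6.

0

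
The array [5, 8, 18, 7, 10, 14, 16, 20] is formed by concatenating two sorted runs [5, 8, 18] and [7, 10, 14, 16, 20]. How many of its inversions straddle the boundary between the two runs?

5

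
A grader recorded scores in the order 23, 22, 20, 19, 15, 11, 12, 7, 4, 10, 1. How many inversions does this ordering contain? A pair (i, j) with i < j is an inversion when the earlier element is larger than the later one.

Element-by-element contributions:
23 → 22, 20, 19, 15, 11, 12, 7, 4, 10, 1 → 10
22 → 20, 19, 15, 11, 12, 7, 4, 10, 1 → 9
20 → 19, 15, 11, 12, 7, 4, 10, 1 → 8
19 → 15, 11, 12, 7, 4, 10, 1 → 7
15 → 11, 12, 7, 4, 10, 1 → 6
11 → 7, 4, 10, 1 → 4
12 → 7, 4, 10, 1 → 4
7 → 4, 1 → 2
4 → 1 → 1
10 → 1 → 1
1 → none → 0
Sum: 10 + 9 + 8 + 7 + 6 + 4 + 4 + 2 + 1 + 1 + 0 = 52

Inversions: 52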